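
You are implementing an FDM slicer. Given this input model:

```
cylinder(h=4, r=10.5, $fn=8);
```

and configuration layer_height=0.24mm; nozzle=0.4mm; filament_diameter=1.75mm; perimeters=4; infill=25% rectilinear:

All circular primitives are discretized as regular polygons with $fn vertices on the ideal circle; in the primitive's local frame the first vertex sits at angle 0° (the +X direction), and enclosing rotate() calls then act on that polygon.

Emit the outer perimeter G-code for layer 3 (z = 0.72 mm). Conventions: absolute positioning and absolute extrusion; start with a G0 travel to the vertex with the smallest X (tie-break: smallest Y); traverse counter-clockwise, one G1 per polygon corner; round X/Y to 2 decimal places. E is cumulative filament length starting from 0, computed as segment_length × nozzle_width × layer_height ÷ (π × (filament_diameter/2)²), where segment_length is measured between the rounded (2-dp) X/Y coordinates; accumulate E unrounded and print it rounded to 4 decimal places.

G0 X-10.50 Y0.00 Z0.72
G1 X-7.42 Y-7.42 E0.3206
G1 X0.00 Y-10.50 E0.6413
G1 X7.42 Y-7.42 E0.9619
G1 X10.50 Y0.00 E1.2826
G1 X7.42 Y7.42 E1.6032
G1 X0.00 Y10.50 E1.9239
G1 X-7.42 Y7.42 E2.2445
G1 X-10.50 Y0.00 E2.5652

At z = 0.72 mm: the r=10.5 cylinder gives a regular 8-gon of circumradius 10.5 (constant along its height). The outline is a single polygon with 8 vertices. Extrusion per mm of travel: 0.4 × 0.24 / (π × 0.875²) = 0.039912. Accumulating E over each segment gives final E = 2.5652.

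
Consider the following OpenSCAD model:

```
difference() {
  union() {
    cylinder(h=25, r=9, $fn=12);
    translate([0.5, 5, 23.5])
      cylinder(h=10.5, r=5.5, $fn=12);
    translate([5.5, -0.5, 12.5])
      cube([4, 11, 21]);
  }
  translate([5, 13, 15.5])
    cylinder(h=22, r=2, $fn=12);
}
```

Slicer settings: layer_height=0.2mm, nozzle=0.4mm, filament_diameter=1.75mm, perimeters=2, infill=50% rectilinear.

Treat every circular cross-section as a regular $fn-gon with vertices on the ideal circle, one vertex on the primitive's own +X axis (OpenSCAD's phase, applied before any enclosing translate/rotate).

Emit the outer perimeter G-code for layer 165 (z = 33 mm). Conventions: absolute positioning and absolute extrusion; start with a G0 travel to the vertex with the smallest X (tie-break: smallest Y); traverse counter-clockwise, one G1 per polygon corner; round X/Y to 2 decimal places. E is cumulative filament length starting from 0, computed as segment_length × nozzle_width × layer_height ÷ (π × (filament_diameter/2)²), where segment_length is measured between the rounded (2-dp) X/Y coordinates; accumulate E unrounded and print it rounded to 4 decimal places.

G0 X-5.00 Y5.00 Z33.00
G1 X-4.26 Y2.25 E0.0947
G1 X-2.25 Y0.24 E0.1893
G1 X0.50 Y-0.50 E0.2840
G1 X3.25 Y0.24 E0.3787
G1 X5.26 Y2.25 E0.4732
G1 X5.50 Y3.13 E0.5036
G1 X5.50 Y-0.50 E0.6243
G1 X9.50 Y-0.50 E0.7574
G1 X9.50 Y10.50 E1.1232
G1 X5.50 Y10.50 E1.2563
G1 X5.50 Y6.87 E1.3770
G1 X5.26 Y7.75 E1.4073
G1 X3.25 Y9.76 E1.5019
G1 X0.50 Y10.50 E1.5966
G1 X-2.25 Y9.76 E1.6913
G1 X-4.26 Y7.75 E1.7859
G1 X-5.00 Y5.00 E1.8806

At z = 33 mm: the cylinder is absent (z outside [0, 25]); the r=5.5 cylinder at (0.5, 5) gives a regular 12-gon of circumradius 5.5 (constant along its height); the cube at (5.5, -0.5) (footprint 4×11) is included at this height; Combining (union): the regions partially overlap (shared area 0.93 mm²), so overlapping operands fuse into one piece — 1 connected region; the r=2 cylinder at (5, 13) contributes a regular 12-gon of circumradius 2; After the difference (first − rest): starting from the result so far, the r=2 cylinder at (5, 13) misses the remaining region (no effect) — 1 connected region. The outline is a single polygon with 17 vertices. Extrusion per mm of travel: 0.4 × 0.2 / (π × 0.875²) = 0.033260. Accumulating E over each segment gives final E = 1.8806.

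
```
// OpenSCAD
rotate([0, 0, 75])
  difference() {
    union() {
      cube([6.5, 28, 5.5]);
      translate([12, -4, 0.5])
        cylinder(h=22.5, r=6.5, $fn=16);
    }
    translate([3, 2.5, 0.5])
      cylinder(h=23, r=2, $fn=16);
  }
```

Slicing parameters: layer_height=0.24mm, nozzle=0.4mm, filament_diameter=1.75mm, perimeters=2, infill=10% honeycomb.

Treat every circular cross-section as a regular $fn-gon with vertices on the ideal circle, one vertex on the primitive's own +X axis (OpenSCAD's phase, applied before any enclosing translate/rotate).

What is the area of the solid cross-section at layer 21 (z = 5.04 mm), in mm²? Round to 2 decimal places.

At z = 5.04 mm: the cube (footprint 6.5×28) is included at this height (area 182.00 mm²); the r=6.5 cylinder at (12, -4) contributes a regular 16-gon of circumradius 6.5 (area = (16/2)·6.500²·sin(360°/16) = 129.35 mm²); Taking the union: the 2 present regions are separate (no shared area or edge), so areas and boundary lengths simply add and each stays a separate island — area = 311.35 mm²; the r=2 cylinder at (3, 2.5) gives a regular 16-gon of circumradius 2 (constant along its height) (area = (16/2)·2.000²·sin(360°/16) = 12.25 mm²); Subtracting the remaining from the first: starting from the result so far (311.35 mm²), the r=2 cylinder at (3, 2.5) lies wholly inside it (removes its full 12.25 mm² and its 12.49 mm outline becomes a hole wall) — area = 299.10 mm²; (rotated 75° about Z; rotation is an isometry so areas/perimeters/island counts are preserved). Overall, the cross-section has 2 separate islands and 1 hole. Net area = 299.10 mm².

299.10 mm²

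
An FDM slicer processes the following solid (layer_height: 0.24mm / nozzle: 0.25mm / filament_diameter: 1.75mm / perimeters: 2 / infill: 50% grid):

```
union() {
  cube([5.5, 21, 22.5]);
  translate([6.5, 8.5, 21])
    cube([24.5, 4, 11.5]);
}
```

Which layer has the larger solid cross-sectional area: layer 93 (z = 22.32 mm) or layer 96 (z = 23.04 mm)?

Layer 93 (z = 22.32): the 5.5×21 cube contributes its full rectangle (area 115.50 mm²); the 24.5×4 cube at (6.5, 8.5) contributes its full rectangle (area 98.00 mm²); Merging all regions: the 2 present regions are separate (no shared area or edge), so areas and boundary lengths simply add and each stays a separate island — area = 213.50 mm². So its area = 213.50 mm². Layer 96 (z = 23.04): the cube is not intersected at this z (z outside [0, 22.5]); the cube at (6.5, 8.5) is present — its section is the full 24.5×4 rectangle (area 98.00 mm²); Combining (union): only the 24.5×4 cube at (6.5, 8.5) is present, so the union is just that shape — area = 98.00 mm². So its area = 98.00 mm². Layer 93 is larger (213.50 vs 98.00 mm²).

layer 93 (z = 22.32 mm)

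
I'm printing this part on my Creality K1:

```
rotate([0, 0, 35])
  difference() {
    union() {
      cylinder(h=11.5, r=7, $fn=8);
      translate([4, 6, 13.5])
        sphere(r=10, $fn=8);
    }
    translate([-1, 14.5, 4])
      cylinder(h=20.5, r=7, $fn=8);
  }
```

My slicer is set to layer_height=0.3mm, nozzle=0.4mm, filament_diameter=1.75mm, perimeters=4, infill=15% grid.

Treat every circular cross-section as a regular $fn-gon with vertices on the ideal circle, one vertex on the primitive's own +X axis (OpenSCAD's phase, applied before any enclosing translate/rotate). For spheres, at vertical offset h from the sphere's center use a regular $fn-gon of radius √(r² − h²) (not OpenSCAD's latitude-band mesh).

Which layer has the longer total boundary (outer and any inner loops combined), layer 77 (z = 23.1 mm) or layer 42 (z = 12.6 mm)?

Layer 77 (z = 23.1): the cylinder is not intersected at this z (z outside [0, 11.5]); the r=10 sphere at (4, 6) contributes a regular 8-gon of circumradius √(10²−9.6²) = 2.800 (perimeter = 2·8·2.800·sin(180°/8) = 17.14 mm); Merging all regions: only the r=10 sphere at (4, 6) is present, so the union is just that shape — boundary = 17.14 mm; the r=7 cylinder at (-1, 14.5) gives a regular 8-gon of circumradius 7 (constant along its height) (perimeter = 2·8·7.000·sin(180°/8) = 42.86 mm); Taking the first minus the rest: starting from that combined region, the r=7 cylinder at (-1, 14.5) misses the remaining region (no effect) — boundary = 17.14 mm; (whole slice rotated 35° about Z — lengths, areas and connectivity unchanged). So its perimeter = 17.14 mm. Layer 42 (z = 12.6): the cylinder does not reach this height (z outside [0, 11.5]); the sphere at (4, 6): section is a regular 8-gon, circumradius = √(r²−h²) = √(10²−0.9²) = 9.959 (perimeter = 2·8·9.959·sin(180°/8) = 60.98 mm); Combining (union): only the r=10 sphere at (4, 6) is present, so the union is just that shape — boundary = 60.98 mm; the r=7 cylinder at (-1, 14.5) contributes a regular 8-gon of circumradius 7 (perimeter = 2·8·7.000·sin(180°/8) = 42.86 mm); After the difference (first − rest): starting from that combined region, the r=7 cylinder at (-1, 14.5) partially overlaps it — only the 53.98 mm² overlap (of its 138.59 mm²) is removed, clipping the outline — boundary = 62.74 mm; (rotated 35° about Z; rotation is an isometry so areas/perimeters/island counts are preserved). So its perimeter = 62.74 mm. Layer 42 is larger (62.74 vs 17.14 mm).

layer 42 (z = 12.6 mm)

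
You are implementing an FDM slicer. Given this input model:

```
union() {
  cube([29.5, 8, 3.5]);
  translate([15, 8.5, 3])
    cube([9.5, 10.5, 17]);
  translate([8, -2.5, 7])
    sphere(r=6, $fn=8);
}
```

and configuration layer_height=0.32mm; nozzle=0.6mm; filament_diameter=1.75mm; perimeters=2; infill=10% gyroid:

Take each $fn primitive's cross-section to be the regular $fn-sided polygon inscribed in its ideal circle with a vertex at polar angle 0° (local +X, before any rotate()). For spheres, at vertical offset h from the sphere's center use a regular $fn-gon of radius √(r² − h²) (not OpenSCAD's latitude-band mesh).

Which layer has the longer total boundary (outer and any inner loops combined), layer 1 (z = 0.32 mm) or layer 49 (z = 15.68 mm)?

Layer 1 (z = 0.32): the cube (footprint 29.5×8) is included at this height (perimeter 75.00 mm); the cube at (15, 8.5) does not reach this height (z outside [3, 20]); the sphere at (8, -2.5) is absent (|z−center|=6.680 > r=6); Combining (union): only the 29.5×8 cube is present, so the union is just that shape — boundary = 75.00 mm. So its perimeter = 75.00 mm. Layer 49 (z = 15.68): the cube is absent (z outside [0, 3.5]); the cube at (15, 8.5) is present — its section is the full 9.5×10.5 rectangle (perimeter 40.00 mm); the sphere at (8, -2.5) is not intersected at this z (|z−center|=8.680 > r=6); Combining (union): only the 9.5×10.5 cube at (15, 8.5) is present, so the union is just that shape — boundary = 40.00 mm. So its perimeter = 40.00 mm. Layer 1 is larger (75.00 vs 40.00 mm).

layer 1 (z = 0.32 mm)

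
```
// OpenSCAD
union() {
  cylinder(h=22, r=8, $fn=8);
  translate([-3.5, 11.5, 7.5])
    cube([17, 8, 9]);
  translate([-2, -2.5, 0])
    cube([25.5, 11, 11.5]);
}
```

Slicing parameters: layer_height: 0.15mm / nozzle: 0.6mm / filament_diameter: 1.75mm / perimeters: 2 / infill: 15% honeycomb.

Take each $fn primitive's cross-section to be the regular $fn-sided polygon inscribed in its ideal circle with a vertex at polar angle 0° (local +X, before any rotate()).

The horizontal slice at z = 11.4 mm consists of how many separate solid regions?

2

At z = 11.4 mm: the r=8 cylinder contributes a regular 8-gon of circumradius 8; the cube at (-3.5, 11.5) (footprint 17×8) is included at this height; the 25.5×11 cube at (-2, -2.5) contributes its full rectangle; Taking the union: the regions partially overlap (shared area 84.13 mm²), so overlapping operands fuse into one piece — 2 connected regions. The result has 2 disconnected regions.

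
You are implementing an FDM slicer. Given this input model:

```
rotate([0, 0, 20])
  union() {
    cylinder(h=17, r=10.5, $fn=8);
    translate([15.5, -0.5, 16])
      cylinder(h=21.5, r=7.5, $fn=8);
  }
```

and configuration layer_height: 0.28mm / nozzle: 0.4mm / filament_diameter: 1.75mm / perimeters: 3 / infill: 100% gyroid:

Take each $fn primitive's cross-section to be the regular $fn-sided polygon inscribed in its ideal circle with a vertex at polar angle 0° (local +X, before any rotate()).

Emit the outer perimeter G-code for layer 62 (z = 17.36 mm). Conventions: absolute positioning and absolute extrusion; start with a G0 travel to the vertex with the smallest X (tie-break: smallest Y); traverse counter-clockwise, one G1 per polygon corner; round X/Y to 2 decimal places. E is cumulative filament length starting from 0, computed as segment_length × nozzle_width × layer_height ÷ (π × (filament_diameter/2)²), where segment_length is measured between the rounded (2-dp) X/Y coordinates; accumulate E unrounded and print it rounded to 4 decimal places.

At z = 17.36 mm: the cylinder is not intersected at this z (z outside [0, 17]); the r=7.5 cylinder at (15.5, -0.5) gives a regular 8-gon of circumradius 7.5 (constant along its height); Taking the union: only the r=7.5 cylinder at (15.5, -0.5) is present, so the union is just that shape — 1 connected region; (rotated 20° about Z; rotation is an isometry so areas/perimeters/island counts are preserved). The outline is a single polygon with 8 vertices. Extrusion per mm of travel: 0.4 × 0.28 / (π × 0.875²) = 0.046564. Accumulating E over each segment gives final E = 2.1383.

G0 X7.69 Y2.27 Z17.36
G1 X11.57 Y-1.97 E0.2676
G1 X17.30 Y-2.22 E0.5347
G1 X21.53 Y1.66 E0.8020
G1 X21.78 Y7.40 E1.0695
G1 X17.91 Y11.63 E1.3365
G1 X12.17 Y11.88 E1.6040
G1 X7.94 Y8.00 E1.8713
G1 X7.69 Y2.27 E2.1383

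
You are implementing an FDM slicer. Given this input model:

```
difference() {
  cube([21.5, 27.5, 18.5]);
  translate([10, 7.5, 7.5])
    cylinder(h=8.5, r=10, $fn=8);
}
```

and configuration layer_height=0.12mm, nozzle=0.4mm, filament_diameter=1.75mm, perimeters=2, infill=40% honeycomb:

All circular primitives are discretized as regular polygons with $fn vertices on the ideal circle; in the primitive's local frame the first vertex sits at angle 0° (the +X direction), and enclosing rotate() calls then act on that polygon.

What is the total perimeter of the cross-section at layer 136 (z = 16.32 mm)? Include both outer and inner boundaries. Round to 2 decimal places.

At z = 16.32 mm: the 21.5×27.5 cube contributes its full rectangle (perimeter 98.00 mm); the cylinder at (10, 7.5) does not reach this height (z outside [7.5, 16]); Taking the first minus the rest: none of the subtracted shapes is present at this height, so the 21.5×27.5 cube is unchanged — boundary = 98.00 mm. Overall, the cross-section is a single solid region. Total boundary length (outer) = 98.00 mm.

98.00 mm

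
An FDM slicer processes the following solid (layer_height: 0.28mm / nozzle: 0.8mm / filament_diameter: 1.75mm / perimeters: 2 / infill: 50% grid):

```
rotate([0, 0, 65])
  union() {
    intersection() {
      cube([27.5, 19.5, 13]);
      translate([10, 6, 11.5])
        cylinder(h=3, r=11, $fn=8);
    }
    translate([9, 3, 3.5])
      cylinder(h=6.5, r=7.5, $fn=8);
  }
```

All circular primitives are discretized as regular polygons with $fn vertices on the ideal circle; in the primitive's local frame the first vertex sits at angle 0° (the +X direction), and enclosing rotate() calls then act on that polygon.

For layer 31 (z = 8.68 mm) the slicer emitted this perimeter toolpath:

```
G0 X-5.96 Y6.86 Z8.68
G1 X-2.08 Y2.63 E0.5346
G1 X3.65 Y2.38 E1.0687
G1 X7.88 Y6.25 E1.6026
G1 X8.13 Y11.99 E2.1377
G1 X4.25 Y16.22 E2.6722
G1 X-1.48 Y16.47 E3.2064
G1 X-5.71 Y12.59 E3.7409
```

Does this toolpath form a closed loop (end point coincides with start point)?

Start point (G0): (-5.96, 6.86). End point (last G1): the path does not return to the start — open.

no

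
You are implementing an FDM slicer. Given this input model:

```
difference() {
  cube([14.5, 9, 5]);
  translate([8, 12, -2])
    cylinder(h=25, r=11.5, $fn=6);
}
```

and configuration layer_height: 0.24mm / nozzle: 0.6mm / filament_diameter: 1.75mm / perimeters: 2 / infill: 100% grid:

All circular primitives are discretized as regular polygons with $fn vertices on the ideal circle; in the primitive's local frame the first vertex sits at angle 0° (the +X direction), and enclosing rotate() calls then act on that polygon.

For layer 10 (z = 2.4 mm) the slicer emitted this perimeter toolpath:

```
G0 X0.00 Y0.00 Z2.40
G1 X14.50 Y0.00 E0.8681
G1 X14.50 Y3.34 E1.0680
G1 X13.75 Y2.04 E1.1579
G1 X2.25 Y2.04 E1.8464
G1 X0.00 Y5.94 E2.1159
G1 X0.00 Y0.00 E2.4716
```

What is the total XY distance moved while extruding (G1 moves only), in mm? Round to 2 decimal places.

Sum the Euclidean lengths of each G1 segment: total = 41.28 mm.

41.28 mm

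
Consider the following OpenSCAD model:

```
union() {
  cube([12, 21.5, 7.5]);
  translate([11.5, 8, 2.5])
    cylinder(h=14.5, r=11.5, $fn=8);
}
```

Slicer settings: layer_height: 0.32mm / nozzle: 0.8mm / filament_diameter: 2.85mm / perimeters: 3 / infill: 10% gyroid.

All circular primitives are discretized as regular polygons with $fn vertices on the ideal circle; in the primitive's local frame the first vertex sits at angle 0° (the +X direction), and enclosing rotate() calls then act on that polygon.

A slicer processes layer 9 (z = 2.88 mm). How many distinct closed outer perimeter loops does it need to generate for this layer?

1

At z = 2.88 mm: the cube (footprint 12×21.5) is included at this height; the r=11.5 cylinder at (11.5, 8) contributes a regular 8-gon of circumradius 11.5; Combining (union): the regions partially overlap (shared area 181.96 mm²), so overlapping operands fuse into one piece — 1 connected region. The result has 1 disconnected region.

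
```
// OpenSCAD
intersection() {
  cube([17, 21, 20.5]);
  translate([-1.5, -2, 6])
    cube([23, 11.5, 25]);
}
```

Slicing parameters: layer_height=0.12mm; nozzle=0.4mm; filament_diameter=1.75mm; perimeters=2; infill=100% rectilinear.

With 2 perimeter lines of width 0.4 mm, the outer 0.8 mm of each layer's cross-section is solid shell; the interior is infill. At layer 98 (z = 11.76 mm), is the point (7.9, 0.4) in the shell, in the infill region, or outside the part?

shell

At z = 11.76 mm: the cube (footprint 17×21) is included at this height; the cube at (-1.5, -2) is present — its section is the full 23×11.5 rectangle; Taking the intersection: the 23×11.5 cube at (-1.5, -2) partially overlaps the 17×21 cube; clipping to the common part keeps 161.50 mm² — 1 connected region. Overall, the cross-section is a single solid region. The nearest boundary edge runs (17.00, 0.00)→(0.00, 0.00); distance from the point to it = 0.40 mm. The point is inside the cross-section, 0.40 mm from the nearest boundary — within the 0.8 mm shell band (2 × 0.4).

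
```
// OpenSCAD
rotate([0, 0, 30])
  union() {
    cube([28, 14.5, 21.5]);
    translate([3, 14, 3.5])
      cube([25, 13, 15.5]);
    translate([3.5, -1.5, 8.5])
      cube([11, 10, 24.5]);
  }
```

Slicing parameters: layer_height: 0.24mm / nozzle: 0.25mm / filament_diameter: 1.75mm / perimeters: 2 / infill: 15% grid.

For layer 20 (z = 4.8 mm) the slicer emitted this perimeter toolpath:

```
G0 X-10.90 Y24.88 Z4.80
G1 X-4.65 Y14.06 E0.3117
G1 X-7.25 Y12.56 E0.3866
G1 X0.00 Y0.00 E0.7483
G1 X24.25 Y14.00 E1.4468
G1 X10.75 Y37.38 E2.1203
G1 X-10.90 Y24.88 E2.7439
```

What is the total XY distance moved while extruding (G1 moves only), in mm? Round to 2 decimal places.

Sum the Euclidean lengths of each G1 segment: total = 110.00 mm.

110.00 mm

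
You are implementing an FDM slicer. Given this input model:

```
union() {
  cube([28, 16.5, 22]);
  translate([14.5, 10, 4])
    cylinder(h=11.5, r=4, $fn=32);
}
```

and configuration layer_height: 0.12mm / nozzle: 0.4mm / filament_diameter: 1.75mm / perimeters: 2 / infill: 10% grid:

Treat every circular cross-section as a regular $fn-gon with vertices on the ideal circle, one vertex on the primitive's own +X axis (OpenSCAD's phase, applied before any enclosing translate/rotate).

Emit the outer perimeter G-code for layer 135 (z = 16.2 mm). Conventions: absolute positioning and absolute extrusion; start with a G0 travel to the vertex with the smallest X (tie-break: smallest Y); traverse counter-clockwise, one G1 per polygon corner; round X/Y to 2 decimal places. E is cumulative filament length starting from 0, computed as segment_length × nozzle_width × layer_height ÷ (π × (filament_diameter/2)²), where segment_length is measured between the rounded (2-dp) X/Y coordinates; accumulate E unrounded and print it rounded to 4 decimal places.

G0 X0.00 Y0.00 Z16.20
G1 X28.00 Y0.00 E0.5588
G1 X28.00 Y16.50 E0.8880
G1 X0.00 Y16.50 E1.4468
G1 X0.00 Y0.00 E1.7761

At z = 16.2 mm: the 28×16.5 cube contributes its full rectangle; the cylinder at (14.5, 10) is absent (z outside [4, 15.5]); Taking the union: only the 28×16.5 cube is present, so the union is just that shape — 1 connected region. The outline is a single polygon with 4 vertices. Extrusion per mm of travel: 0.4 × 0.12 / (π × 0.875²) = 0.019956. Accumulating E over each segment gives final E = 1.7761.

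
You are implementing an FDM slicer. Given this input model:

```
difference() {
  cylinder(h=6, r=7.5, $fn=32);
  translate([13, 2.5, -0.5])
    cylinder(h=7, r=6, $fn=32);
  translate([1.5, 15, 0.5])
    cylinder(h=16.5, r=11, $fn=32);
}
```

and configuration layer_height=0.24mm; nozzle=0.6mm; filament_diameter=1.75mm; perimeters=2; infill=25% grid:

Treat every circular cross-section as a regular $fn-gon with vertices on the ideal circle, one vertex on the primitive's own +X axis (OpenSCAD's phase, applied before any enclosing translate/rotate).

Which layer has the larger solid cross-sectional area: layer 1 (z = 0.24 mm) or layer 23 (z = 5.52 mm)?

Layer 1 (z = 0.24): the r=7.5 cylinder gives a regular 32-gon of circumradius 7.5 (constant along its height) (area = (32/2)·7.500²·sin(360°/32) = 175.58 mm²); the cylinder at (13, 2.5): section is a regular 32-gon, circumradius r=6 (area = (32/2)·6.000²·sin(360°/32) = 112.37 mm²); the cylinder at (1.5, 15) is not intersected at this z (z outside [0.5, 17]); Subtracting the remaining from the first: starting from the r=7.5 cylinder (175.58 mm²), the r=6 cylinder at (13, 2.5) partially overlaps it — only the 0.35 mm² overlap (of its 112.37 mm²) is removed, clipping the outline — area = 175.24 mm². So its area = 175.24 mm². Layer 23 (z = 5.52): the cylinder: section is a regular 32-gon, circumradius r=7.5 (area = (32/2)·7.500²·sin(360°/32) = 175.58 mm²); the r=6 cylinder at (13, 2.5) gives a regular 32-gon of circumradius 6 (constant along its height) (area = (32/2)·6.000²·sin(360°/32) = 112.37 mm²); the r=11 cylinder at (1.5, 15) contributes a regular 32-gon of circumradius 11 (area = (32/2)·11.000²·sin(360°/32) = 377.69 mm²); After the difference (first − rest): starting from the r=7.5 cylinder (175.58 mm²), the r=6 cylinder at (13, 2.5) partially overlaps it — only the 0.35 mm² overlap (of its 112.37 mm²) is removed, clipping the outline; the r=11 cylinder at (1.5, 15) partially overlaps it — only the 23.75 mm² overlap (of its 377.69 mm²) is removed, clipping the outline — area = 151.49 mm². So its area = 151.49 mm². Layer 1 is larger (175.24 vs 151.49 mm²).

layer 1 (z = 0.24 mm)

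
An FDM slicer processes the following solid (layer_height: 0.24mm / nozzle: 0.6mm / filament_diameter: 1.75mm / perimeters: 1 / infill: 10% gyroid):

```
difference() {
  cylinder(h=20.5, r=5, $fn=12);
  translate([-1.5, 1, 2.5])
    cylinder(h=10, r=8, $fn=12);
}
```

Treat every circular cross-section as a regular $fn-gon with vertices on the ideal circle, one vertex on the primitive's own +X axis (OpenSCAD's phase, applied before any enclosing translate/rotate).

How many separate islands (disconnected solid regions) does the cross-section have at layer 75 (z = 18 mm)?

1

At z = 18 mm: the r=5 cylinder gives a regular 12-gon of circumradius 5 (constant along its height); the cylinder at (-1.5, 1) does not reach this height (z outside [2.5, 12.5]); After the difference (first − rest): none of the subtracted shapes is present at this height, so the r=5 cylinder is unchanged — 1 connected region. Overall, the cross-section is a single solid region. Island count = 1.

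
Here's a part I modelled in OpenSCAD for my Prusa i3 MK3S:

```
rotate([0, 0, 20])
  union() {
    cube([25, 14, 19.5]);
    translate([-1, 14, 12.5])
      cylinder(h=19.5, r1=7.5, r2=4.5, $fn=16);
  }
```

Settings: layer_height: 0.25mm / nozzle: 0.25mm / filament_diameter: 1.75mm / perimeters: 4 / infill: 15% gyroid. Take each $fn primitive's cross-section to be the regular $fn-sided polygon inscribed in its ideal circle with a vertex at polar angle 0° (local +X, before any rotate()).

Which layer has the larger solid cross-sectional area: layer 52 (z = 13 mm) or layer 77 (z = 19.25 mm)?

layer 52 (z = 13 mm)

Layer 52 (z = 13): the cube is present — its section is the full 25×14 rectangle (area 350.00 mm²); the cone at (-1, 14) (r1=7.5→r2=4.5) has section circumradius 7.423 here — a regular 16-gon (area = (16/2)·7.423²·sin(360°/16) = 168.69 mm²); Combining (union): the regions partially overlap — summed areas 518.69 mm² minus the doubly-counted overlap 34.85 mm² gives 483.84 mm² — area = 483.84 mm²; (rotated 20° about Z; rotation is an isometry so areas/perimeters/island counts are preserved). So its area = 483.84 mm². Layer 77 (z = 19.25): the cube is present — its section is the full 25×14 rectangle (area 350.00 mm²); the cone at (-1, 14): at t=0.346 of its height the radius interpolates to r₁+(r₂−r₁)t = 6.462, giving a regular 16-gon of that circumradius (area = (16/2)·6.462²·sin(360°/16) = 127.82 mm²); Combining (union): the regions partially overlap — summed areas 477.82 mm² minus the doubly-counted overlap 25.59 mm² gives 452.23 mm² — area = 452.23 mm²; (rotated 20° about Z; rotation is an isometry so areas/perimeters/island counts are preserved). So its area = 452.23 mm². Layer 52 is larger (483.84 vs 452.23 mm²).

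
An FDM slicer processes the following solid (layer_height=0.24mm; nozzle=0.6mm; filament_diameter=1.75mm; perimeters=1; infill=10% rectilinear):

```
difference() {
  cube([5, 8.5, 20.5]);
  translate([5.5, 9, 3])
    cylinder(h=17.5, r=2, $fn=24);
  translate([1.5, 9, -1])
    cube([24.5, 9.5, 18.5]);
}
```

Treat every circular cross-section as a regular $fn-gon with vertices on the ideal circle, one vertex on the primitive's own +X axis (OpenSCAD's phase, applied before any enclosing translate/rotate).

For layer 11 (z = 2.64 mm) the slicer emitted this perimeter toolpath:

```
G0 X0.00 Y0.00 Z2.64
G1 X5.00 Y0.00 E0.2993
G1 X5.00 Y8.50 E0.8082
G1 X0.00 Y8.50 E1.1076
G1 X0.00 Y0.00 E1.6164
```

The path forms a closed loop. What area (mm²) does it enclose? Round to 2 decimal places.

Apply the shoelace formula to the sequence of (X, Y) vertices; enclosed area = 42.50 mm².

42.50 mm²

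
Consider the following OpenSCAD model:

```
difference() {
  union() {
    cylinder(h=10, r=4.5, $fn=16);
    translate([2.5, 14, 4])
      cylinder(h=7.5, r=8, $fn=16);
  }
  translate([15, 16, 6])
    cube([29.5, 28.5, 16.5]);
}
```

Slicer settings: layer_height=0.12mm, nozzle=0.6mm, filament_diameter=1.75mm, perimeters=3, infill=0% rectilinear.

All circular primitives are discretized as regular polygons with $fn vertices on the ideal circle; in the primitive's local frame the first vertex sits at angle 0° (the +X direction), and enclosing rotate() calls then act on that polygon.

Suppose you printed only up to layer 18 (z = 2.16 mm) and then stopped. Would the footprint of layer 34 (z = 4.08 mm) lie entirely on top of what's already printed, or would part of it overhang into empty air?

Compare the two slices. At z = 2.16: the r=4.5 cylinder contributes a regular 16-gon of circumradius 4.5 (area = (16/2)·4.500²·sin(360°/16) = 61.99 mm²); the cylinder at (2.5, 14) is not intersected at this z (z outside [4, 11.5]); Combining (union): only the r=4.5 cylinder is present, so the union is just that shape — area = 61.99 mm²; the cube at (15, 16) does not reach this height (z outside [6, 22.5]); After the difference (first − rest): none of the subtracted shapes is present at this height, so the result so far is unchanged — area = 61.99 mm². At z = 4.08: the r=4.5 cylinder contributes a regular 16-gon of circumradius 4.5 (area = (16/2)·4.500²·sin(360°/16) = 61.99 mm²); the cylinder at (2.5, 14): section is a regular 16-gon, circumradius r=8 (area = (16/2)·8.000²·sin(360°/16) = 195.93 mm²); Taking the union: the 2 present regions are separate (no shared area or edge), so areas and boundary lengths simply add and each stays a separate island — area = 257.93 mm²; the cube at (15, 16) is not intersected at this z (z outside [6, 22.5]); Subtracting the remaining from the first: none of the subtracted shapes is present at this height, so that combined region is unchanged — area = 257.93 mm². Checking containment: at z = 4.08 the cross-section extends beyond the z = 2.16 cross-section by about 195.93 mm².

part overhangs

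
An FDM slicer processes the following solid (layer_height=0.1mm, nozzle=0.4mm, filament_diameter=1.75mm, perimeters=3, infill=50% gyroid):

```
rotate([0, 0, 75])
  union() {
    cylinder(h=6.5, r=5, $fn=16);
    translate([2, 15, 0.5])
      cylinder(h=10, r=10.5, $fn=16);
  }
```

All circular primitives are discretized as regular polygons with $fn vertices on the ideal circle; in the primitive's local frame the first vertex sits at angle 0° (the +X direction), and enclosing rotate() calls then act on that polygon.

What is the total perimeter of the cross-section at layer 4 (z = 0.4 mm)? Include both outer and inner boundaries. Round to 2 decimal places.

31.21 mm

At z = 0.4 mm: the r=5 cylinder gives a regular 16-gon of circumradius 5 (constant along its height) (perimeter = 2·16·5.000·sin(180°/16) = 31.21 mm); the cylinder at (2, 15) does not reach this height (z outside [0.5, 10.5]); Merging all regions: only the r=5 cylinder is present, so the union is just that shape — boundary = 31.21 mm; (rotated 75° about Z; rotation is an isometry so areas/perimeters/island counts are preserved). Overall, the cross-section is a single solid region. Total boundary length (outer) = 31.21 mm.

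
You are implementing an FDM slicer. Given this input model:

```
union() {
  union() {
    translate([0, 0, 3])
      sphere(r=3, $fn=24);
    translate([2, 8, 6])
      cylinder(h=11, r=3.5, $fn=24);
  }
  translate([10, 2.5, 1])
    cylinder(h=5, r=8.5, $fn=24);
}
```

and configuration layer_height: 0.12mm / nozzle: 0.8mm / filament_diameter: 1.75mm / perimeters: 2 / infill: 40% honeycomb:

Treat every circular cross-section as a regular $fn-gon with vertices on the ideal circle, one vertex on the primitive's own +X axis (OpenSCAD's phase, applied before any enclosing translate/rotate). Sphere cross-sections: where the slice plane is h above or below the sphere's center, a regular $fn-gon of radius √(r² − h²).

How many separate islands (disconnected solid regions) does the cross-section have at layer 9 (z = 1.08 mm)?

At z = 1.08 mm: the sphere: section is a regular 24-gon, circumradius = √(r²−h²) = √(3²−1.92²) = 2.305; the cylinder at (2, 8) is not intersected at this z (z outside [6, 17]); Taking the union: only the r=3 sphere is present, so the union is just that shape — 1 connected region; the r=8.5 cylinder at (10, 2.5) contributes a regular 24-gon of circumradius 8.5; Taking the union: the regions partially overlap (shared area 0.71 mm²), so overlapping operands fuse into one piece — 1 connected region. Overall, the cross-section is a single solid region. Island count = 1.

1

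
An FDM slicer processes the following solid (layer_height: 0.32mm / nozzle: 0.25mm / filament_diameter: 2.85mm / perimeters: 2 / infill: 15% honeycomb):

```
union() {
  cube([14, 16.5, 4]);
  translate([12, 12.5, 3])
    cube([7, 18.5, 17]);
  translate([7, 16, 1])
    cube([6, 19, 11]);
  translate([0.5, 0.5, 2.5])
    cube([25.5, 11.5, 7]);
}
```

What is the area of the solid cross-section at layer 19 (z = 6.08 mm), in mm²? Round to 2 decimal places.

At z = 6.08 mm: the cube is absent (z outside [0, 4]); the 7×18.5 cube at (12, 12.5) contributes its full rectangle (area 129.50 mm²); the cube at (7, 16) is present — its section is the full 6×19 rectangle (area 114.00 mm²); the cube at (0.5, 0.5) is present — its section is the full 25.5×11.5 rectangle (area 293.25 mm²); Merging all regions: the regions partially overlap — summed areas 536.75 mm² minus the doubly-counted overlap 15.00 mm² gives 521.75 mm² — area = 521.75 mm². Overall, the cross-section has 2 separate islands. Net area = 521.75 mm².

521.75 mm²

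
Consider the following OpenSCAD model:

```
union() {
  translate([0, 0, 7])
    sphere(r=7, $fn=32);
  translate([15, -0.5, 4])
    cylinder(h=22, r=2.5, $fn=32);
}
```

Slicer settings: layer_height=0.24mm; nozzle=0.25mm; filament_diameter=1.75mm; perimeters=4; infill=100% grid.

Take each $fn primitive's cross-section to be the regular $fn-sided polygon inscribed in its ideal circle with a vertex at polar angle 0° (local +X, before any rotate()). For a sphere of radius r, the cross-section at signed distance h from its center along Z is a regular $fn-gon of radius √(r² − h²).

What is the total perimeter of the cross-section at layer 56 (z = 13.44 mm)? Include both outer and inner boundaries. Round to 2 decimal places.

At z = 13.44 mm: the r=7 sphere slices to a regular 32-gon of circumradius 2.743 (√(r²−h²) with h=6.44 from center) (perimeter = 2·32·2.743·sin(180°/32) = 17.21 mm); the r=2.5 cylinder at (15, -0.5) contributes a regular 32-gon of circumradius 2.5 (perimeter = 2·32·2.500·sin(180°/32) = 15.68 mm); Combining (union): the 2 present regions are separate (no shared area or edge), so areas and boundary lengths simply add and each stays a separate island — boundary = 32.89 mm. Overall, the cross-section has 2 separate islands. Total boundary length (outer) = 32.89 mm.

32.89 mm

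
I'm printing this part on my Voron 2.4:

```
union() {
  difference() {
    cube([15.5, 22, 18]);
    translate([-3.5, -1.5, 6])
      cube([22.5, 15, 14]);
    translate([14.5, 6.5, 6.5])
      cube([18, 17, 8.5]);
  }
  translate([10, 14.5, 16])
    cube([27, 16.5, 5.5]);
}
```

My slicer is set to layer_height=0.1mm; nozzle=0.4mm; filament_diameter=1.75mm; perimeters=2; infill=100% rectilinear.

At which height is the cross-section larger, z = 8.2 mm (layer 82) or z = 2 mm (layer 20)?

layer 20 (z = 2 mm)

Layer 82 (z = 8.2): the cube (footprint 15.5×22) is included at this height (area 341.00 mm²); the cube at (-3.5, -1.5) is present — its section is the full 22.5×15 rectangle (area 337.50 mm²); the 18×17 cube at (14.5, 6.5) contributes its full rectangle (area 306.00 mm²); After the difference (first − rest): starting from the 15.5×22 cube (341.00 mm²), the 22.5×15 cube at (-3.5, -1.5) partially overlaps it — only the 209.25 mm² overlap (of its 337.50 mm²) is removed, clipping the outline; the 18×17 cube at (14.5, 6.5) partially overlaps it — only the 8.50 mm² overlap (of its 306.00 mm²) is removed, clipping the outline — area = 123.25 mm²; the cube at (10, 14.5) is not intersected at this z (z outside [16, 21.5]); Combining (union): only that combined region is present, so the union is just that shape — area = 123.25 mm². So its area = 123.25 mm². Layer 20 (z = 2): the cube is present — its section is the full 15.5×22 rectangle (area 341.00 mm²); the cube at (-3.5, -1.5) is absent (z outside [6, 20]); the cube at (14.5, 6.5) does not reach this height (z outside [6.5, 15]); After the difference (first − rest): none of the subtracted shapes is present at this height, so the 15.5×22 cube is unchanged — area = 341.00 mm²; the cube at (10, 14.5) is not intersected at this z (z outside [16, 21.5]); Merging all regions: only that combined region is present, so the union is just that shape — area = 341.00 mm². So its area = 341.00 mm². Layer 20 is larger (341.00 vs 123.25 mm²).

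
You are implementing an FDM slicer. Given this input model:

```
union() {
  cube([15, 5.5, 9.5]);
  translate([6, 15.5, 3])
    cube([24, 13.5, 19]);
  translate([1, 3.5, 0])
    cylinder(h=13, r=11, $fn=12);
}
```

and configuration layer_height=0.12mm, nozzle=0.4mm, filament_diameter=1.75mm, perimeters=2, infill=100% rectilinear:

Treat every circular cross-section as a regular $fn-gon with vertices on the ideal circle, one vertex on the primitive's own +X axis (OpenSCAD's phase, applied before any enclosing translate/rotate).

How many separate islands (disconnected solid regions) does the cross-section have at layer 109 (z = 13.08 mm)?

1

At z = 13.08 mm: the cube is not intersected at this z (z outside [0, 9.5]); the cube at (6, 15.5) is present — its section is the full 24×13.5 rectangle; the cylinder at (1, 3.5) is absent (z outside [0, 13]); Taking the union: only the 24×13.5 cube at (6, 15.5) is present, so the union is just that shape — 1 connected region. Overall, the cross-section is a single solid region. Island count = 1.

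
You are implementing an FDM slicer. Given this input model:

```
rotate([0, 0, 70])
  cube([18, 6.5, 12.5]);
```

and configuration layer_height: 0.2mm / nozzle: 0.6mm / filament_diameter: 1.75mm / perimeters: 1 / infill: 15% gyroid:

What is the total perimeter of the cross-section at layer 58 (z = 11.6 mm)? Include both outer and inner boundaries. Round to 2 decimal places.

49.00 mm

At z = 11.6 mm: the cube is present — its section is the full 18×6.5 rectangle (perimeter 49.00 mm); (whole slice rotated 70° about Z — lengths, areas and connectivity unchanged). Overall, the cross-section is a single solid region. Total boundary length (outer) = 49.00 mm.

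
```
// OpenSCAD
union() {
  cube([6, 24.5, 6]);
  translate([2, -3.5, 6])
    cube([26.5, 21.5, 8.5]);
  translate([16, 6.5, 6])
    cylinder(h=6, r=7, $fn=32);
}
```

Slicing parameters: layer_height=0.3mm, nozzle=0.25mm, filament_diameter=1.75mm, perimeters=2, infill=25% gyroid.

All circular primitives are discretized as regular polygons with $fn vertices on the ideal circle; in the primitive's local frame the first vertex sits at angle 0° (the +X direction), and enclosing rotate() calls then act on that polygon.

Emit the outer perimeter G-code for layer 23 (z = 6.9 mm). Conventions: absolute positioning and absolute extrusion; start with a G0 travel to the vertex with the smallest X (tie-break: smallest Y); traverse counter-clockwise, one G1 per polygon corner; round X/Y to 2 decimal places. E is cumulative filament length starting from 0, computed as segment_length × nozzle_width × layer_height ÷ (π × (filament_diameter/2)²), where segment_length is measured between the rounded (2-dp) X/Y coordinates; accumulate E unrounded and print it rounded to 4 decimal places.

At z = 6.9 mm: the cube does not reach this height (z outside [0, 6]); the cube at (2, -3.5) is present — its section is the full 26.5×21.5 rectangle; the cylinder at (16, 6.5): section is a regular 32-gon, circumradius r=7; Merging all regions: the r=7 cylinder at (16, 6.5) lies entirely inside the 26.5×21.5 cube at (2, -3.5), so the union is just the 26.5×21.5 cube at (2, -3.5) — 1 connected region. The outline is a single polygon with 4 vertices. Extrusion per mm of travel: 0.25 × 0.3 / (π × 0.875²) = 0.031181. Accumulating E over each segment gives final E = 2.9934.

G0 X2.00 Y-3.50 Z6.90
G1 X28.50 Y-3.50 E0.8263
G1 X28.50 Y18.00 E1.4967
G1 X2.00 Y18.00 E2.3230
G1 X2.00 Y-3.50 E2.9934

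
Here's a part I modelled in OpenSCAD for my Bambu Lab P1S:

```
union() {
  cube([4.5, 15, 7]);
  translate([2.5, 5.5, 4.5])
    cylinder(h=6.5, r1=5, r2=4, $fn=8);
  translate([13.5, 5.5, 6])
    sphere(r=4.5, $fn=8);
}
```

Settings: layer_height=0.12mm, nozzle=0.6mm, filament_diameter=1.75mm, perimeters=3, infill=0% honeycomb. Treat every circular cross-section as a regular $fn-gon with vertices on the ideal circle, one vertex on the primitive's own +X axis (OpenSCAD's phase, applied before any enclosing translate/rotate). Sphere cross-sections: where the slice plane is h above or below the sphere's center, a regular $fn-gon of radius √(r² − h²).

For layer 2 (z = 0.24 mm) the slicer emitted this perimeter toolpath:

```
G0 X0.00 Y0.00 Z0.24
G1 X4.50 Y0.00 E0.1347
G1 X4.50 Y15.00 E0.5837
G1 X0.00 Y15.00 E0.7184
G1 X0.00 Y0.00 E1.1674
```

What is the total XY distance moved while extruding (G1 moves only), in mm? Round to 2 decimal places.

39.00 mm

Sum the Euclidean lengths of each G1 segment: total = 39.00 mm.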